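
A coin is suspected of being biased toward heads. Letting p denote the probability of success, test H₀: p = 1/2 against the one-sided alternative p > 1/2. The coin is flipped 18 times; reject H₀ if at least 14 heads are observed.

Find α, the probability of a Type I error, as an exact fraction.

253/16384

The Type I error probability is α = P(X ≥ 14) computed under H₀, where X ~ Binomial(18, 1/2).
P(X ≥ 14) = [C(18,14) + C(18,15) + C(18,16) + C(18,17) + C(18,18)] / 2^18 = (3060 + 816 + 153 + 18 + 1) / 262144 = 4048/262144 = 253/16384.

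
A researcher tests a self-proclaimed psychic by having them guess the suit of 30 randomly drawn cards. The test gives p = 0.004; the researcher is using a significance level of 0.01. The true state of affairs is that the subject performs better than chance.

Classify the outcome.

No error — this is a correct decision.

The conventional null hypothesis is that the subject is guessing at random (p = 1/4).
Since p = 0.004 < α = 0.01, H₀ is rejected.
H₀ is false (actually the subject performs better than chance).
The decision matches the true state — no error.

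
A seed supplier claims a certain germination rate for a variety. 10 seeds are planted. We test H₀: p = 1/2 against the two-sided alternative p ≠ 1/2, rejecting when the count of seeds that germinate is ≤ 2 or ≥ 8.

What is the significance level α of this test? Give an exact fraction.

The significance level is the null-hypothesis probability of the rejection region {≤2} ∪ {≥8}.
Each tail has probability (1 + 10 + 45)/1024; doubling gives α = 112/1024 = 7/64.

7/64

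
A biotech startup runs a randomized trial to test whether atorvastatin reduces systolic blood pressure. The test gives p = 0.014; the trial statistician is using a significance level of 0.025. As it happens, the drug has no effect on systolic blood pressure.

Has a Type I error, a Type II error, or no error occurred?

The conventional null hypothesis is that the drug has no effect on systolic blood pressure.
Since p = 0.014 < α = 0.025, H₀ is rejected.
H₀ is true (actually the drug has no effect on systolic blood pressure).
Rejecting a true H₀ is a Type I error.

Type I error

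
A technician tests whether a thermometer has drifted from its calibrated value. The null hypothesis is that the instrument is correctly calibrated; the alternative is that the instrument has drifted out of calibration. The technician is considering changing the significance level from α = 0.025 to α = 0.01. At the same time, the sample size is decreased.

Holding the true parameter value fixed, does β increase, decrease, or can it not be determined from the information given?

Lowering α raises the bar for rejection; under Ha, the test now fails to reject on outcomes it previously would have rejected. With less data the test statistic is noisier; under Ha, more outcomes land inside the acceptance region. Both changes push β in the same direction.

It increases.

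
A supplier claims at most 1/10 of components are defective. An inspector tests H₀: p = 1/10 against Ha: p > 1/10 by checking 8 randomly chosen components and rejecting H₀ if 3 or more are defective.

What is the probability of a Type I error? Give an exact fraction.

Under H₀, S ~ Binomial(8, 1/10); the Type I error rate is P(S ≥ 3).
Computing the lower-tail complement: 1 − 96190821/100000000 = 3809179/100000000.

3809179/100000000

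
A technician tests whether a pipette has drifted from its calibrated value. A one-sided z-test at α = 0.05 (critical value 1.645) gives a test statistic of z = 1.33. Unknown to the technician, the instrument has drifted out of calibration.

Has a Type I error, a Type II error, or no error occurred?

Type II error

The conventional null hypothesis is that the instrument is correctly calibrated.
Since z = 1.33 ≤ z* = 1.645, H₀ is not rejected.
H₀ is false (actually the instrument has drifted out of calibration).
Failing to reject a false H₀ is a Type II error.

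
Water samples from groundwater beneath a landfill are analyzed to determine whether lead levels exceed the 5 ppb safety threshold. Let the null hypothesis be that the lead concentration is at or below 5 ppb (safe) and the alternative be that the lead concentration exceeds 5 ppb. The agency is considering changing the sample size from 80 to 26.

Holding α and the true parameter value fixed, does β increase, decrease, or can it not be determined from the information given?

Reducing n widens both sampling distributions, so the test has less ability to distinguish Ha from H₀.

It increases.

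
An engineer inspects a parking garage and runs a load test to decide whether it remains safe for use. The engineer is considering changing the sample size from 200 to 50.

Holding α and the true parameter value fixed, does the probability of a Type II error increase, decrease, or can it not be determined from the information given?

It increases.

With less data the test statistic is noisier; under Ha, more outcomes land inside the acceptance region.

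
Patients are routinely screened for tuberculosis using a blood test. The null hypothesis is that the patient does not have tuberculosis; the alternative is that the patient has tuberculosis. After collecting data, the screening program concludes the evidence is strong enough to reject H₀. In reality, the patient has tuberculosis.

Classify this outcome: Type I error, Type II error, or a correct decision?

No error — this is a correct decision.

The test rejected a false H₀ — the decision matches the true state.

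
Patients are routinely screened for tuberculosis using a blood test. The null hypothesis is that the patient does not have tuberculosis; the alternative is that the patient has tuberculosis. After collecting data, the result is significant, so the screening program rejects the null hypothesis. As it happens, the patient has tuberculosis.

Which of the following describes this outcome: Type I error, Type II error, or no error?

Neither — the decision is correct.

The test rejected a false H₀ — the decision matches the true state.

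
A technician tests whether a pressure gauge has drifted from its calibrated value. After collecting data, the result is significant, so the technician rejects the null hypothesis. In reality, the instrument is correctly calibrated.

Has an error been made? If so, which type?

Type I error

The conventional null hypothesis here is that the instrument is correctly calibrated.
H₀ was rejected, but H₀ is actually true.
Rejecting a true null hypothesis is a Type I error (false positive).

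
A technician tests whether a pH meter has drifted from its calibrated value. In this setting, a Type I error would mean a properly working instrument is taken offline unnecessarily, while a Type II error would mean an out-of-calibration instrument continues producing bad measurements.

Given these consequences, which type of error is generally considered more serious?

Type II error

The Type II consequence (an out-of-calibration instrument continues producing bad measurements) is more severe than the Type I consequence (a properly working instrument is taken offline unnecessarily).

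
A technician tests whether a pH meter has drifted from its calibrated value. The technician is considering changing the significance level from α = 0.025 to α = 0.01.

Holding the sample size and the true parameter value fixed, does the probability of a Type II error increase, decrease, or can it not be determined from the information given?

It increases.

A smaller α moves the rejection region further into the tail. With the alternative true, more outcomes now fall outside the rejection region, so failing to reject becomes more likely.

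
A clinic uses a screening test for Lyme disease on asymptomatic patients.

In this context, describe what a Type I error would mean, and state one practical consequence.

With the conventional null hypothesis that the patient does not have Lyme disease:
A Type I error is rejecting H₀ when H₀ is true.
Here that means flagging the patient as positive and ordering follow-up testing when actually the patient does not have Lyme disease.

A Type I error would mean concluding that the patient has Lyme disease when in fact the patient does not have Lyme disease. Consequence: a healthy patient suffers needless anxiety and the cost of confirmatory testing.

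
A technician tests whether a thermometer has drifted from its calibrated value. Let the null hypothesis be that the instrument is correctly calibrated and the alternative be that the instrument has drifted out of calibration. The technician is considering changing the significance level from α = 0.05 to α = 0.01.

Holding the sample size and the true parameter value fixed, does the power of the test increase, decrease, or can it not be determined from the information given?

A smaller α moves the rejection region further into the tail. With the alternative true, more outcomes now fall outside the rejection region, so failing to reject becomes more likely.
Since power = 1 − β and β increases, power decreases.

It decreases.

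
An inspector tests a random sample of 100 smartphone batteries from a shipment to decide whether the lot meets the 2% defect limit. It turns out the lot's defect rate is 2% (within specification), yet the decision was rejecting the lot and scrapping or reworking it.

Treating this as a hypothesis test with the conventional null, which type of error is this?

Type I error

The null hypothesis here is that the lot's defect rate is 2% (within specification).
'Rejecting the lot and scrapping or reworking it' corresponds to rejecting H₀.
H₀ was rejected but H₀ is true — a Type I error (false positive).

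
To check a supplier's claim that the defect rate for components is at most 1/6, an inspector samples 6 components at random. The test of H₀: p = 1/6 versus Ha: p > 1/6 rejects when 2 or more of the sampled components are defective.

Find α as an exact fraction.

α = P(reject H₀ | H₀ true) = P(X ≥ 2 | p = 1/6), X ~ Binomial(6, 1/6).
Computing the lower-tail complement: 1 − 34375/46656 = 12281/46656.

12281/46656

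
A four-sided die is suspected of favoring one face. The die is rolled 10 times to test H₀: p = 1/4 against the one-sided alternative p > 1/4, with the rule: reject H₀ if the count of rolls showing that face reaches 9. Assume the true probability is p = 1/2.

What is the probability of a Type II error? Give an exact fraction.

1013/1024

β = P(fail to reject H₀ | Ha true) = P(K ≤ 8 | p = 1/2), K ~ Binomial(10, 1/2).
Summing C(10,j)·(1/2)^j·(1/2)^{10-j} for j = 0..8 gives 1013/1024.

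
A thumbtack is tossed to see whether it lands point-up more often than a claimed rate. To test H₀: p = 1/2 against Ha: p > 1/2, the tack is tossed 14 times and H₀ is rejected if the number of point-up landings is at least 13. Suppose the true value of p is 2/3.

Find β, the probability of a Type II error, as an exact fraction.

Under the alternative p = 2/3, X ~ Binomial(14, 2/3); β is the probability the test does not reject, P(X < 13).
Adding the binomial probabilities P(X=0)+…+P(X=12) at p = 2/3 gives 4651897/4782969.

4651897/4782969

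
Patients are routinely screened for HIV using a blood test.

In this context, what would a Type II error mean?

A Type II error would mean concluding that the patient does not have HIV (or at least failing to establish that the patient has HIV) when in fact the patient has HIV.

With the conventional null hypothesis that the patient does not have HIV:
A Type II error is failing to reject H₀ when H₀ is false.
Here that means clearing the patient as negative when actually the patient has HIV.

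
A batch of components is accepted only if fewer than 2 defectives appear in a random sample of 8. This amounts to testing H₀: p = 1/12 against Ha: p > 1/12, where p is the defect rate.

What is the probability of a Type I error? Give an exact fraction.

59725447/429981696

Under H₀, K ~ Binomial(8, 1/12); the Type I error rate is P(K ≥ 2).
Computing the lower-tail complement: 1 − 370256249/429981696 = 59725447/429981696.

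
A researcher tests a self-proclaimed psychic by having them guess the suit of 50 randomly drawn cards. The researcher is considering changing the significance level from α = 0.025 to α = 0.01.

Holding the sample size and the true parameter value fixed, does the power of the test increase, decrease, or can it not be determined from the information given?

A smaller α moves the rejection region further into the tail. With the alternative true, more outcomes now fall outside the rejection region, so failing to reject becomes more likely.
Since power = 1 − β and β increases, power decreases.

It decreases.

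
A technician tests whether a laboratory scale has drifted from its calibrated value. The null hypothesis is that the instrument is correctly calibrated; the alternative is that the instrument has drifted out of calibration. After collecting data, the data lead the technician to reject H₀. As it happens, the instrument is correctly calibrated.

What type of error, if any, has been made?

H₀ was rejected, but H₀ is actually true.
Rejecting a true null hypothesis is a Type I error (false positive).

Type I error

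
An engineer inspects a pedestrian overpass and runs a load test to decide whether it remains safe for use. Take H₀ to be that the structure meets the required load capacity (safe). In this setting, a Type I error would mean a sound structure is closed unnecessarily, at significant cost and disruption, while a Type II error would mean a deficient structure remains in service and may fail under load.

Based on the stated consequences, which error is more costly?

The Type II consequence (a deficient structure remains in service and may fail under load) is more severe than the Type I consequence (a sound structure is closed unnecessarily, at significant cost and disruption).

Type II error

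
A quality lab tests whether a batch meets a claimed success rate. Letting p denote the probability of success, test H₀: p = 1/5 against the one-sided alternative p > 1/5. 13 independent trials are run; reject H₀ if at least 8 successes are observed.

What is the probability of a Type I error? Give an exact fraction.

α = P(reject H₀ | H₀ true) = P(X ≥ 8 | p = 1/5), with X ~ Binomial(13, 1/5).
Summing C(13,j)(1/5)^j(4/5)^{13−j} for j = 8,…,13 gives 1520533/1220703125.

1520533/1220703125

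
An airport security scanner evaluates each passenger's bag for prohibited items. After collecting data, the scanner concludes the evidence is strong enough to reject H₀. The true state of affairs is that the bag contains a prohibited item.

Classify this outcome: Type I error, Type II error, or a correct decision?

No error — this is a correct decision.

The conventional null hypothesis here is that the bag contains no prohibited items.
The test rejected a false H₀ — the decision matches the true state.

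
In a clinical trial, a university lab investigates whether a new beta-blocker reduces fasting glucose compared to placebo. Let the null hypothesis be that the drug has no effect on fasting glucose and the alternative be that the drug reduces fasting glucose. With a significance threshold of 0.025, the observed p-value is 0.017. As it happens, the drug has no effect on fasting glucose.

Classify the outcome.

Type I error

Since p = 0.017 < α = 0.025, H₀ is rejected.
H₀ is true (actually the drug has no effect on fasting glucose).
Rejecting a true H₀ is a Type I error.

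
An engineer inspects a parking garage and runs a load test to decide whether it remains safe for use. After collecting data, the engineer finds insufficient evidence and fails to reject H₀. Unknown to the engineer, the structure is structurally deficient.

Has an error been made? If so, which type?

The conventional null hypothesis here is that the structure meets the required load capacity (safe).
H₀ was not rejected, but H₀ is actually false.
Failing to reject a false null hypothesis is a Type II error (false negative).

Type II error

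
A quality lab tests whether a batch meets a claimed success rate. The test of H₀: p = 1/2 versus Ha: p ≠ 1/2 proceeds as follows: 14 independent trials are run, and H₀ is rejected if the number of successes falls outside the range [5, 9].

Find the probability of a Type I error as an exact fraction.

The significance level is the null-hypothesis probability of the rejection region {≤4} ∪ {≥10}.
Each tail has probability (1 + 14 + 91 + 364 + 1001)/16384; doubling gives α = 2942/16384 = 1471/8192.

1471/8192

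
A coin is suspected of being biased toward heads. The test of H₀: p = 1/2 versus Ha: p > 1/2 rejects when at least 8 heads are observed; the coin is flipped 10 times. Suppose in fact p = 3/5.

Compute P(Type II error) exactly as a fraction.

8131936/9765625

Under the alternative p = 3/5, S ~ Binomial(10, 3/5); β is the probability the test does not reject, P(S < 8).
Summing C(10,j)·(3/5)^j·(2/5)^{10-j} for j = 0..7 gives 8131936/9765625.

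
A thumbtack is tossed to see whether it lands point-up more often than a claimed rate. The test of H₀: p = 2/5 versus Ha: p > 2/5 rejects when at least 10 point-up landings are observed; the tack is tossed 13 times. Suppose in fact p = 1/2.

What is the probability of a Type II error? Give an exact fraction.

A Type II error is failing to reject when Ha holds: with p = 1/2, β = P(S ≤ 9).
Summing C(13,j)·(1/2)^j·(1/2)^{13-j} for j = 0..9 gives 3907/4096.

3907/4096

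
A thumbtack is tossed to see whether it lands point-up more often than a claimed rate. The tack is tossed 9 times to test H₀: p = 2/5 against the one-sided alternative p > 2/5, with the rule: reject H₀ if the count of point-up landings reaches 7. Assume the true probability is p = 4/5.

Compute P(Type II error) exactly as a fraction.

Under the alternative p = 4/5, S ~ Binomial(9, 4/5); β is the probability the test does not reject, P(S < 7).
Equivalently, β = 1 − P(S ≥ 7) = 511333/1953125.

511333/1953125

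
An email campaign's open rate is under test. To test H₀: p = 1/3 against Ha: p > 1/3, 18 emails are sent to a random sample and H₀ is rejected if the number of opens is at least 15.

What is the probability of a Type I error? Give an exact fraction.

7177/387420489

The Type I error probability is α = P(Y ≥ 15) computed under H₀, where Y ~ Binomial(18, 1/3).
P(Y ≥ 15) = Σ_{j=15}^{18} C(18,j)·(1/3)^j·(2/3)^{18-j} = 7177/387420489.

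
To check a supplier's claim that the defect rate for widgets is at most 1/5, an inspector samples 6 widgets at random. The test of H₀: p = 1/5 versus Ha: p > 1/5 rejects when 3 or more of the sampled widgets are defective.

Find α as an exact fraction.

309/3125

The significance level is the probability, assuming p = 1/5, of seeing 3 or more defectives in 6 draws.
Computing the lower-tail complement: 1 − 2816/3125 = 309/3125.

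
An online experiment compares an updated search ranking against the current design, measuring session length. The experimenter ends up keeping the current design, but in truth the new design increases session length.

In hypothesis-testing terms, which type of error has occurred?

Type II error

The null hypothesis here is that the new design has no effect on session length.
'Keeping the current design' corresponds to failing to reject H₀.
H₀ was not rejected but H₀ is false — a Type II error (false negative).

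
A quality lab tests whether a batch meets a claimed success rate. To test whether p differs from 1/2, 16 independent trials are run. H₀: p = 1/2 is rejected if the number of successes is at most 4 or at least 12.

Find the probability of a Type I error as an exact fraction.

2517/32768

The significance level is the null-hypothesis probability of the rejection region {≤4} ∪ {≥12}.
The two tails are symmetric, so α = 2·(1 + 16 + 120 + 560 + 1820)/2^16 = 5034/65536 = 2517/32768.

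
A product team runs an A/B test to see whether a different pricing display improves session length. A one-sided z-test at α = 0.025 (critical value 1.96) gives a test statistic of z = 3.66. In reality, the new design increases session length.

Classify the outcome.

No error (correct decision).

The conventional null hypothesis is that the new design has no effect on session length.
Since z = 3.66 > z* = 1.96, H₀ is rejected.
H₀ is false (actually the new design increases session length).
The decision matches the true state — no error.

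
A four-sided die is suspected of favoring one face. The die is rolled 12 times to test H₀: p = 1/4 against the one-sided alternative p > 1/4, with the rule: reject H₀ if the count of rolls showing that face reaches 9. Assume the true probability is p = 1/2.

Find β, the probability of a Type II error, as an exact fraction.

β = P(fail to reject H₀ | Ha true) = P(Y ≤ 8 | p = 1/2), Y ~ Binomial(12, 1/2).
Summing C(12,j)·(1/2)^j·(1/2)^{12-j} for j = 0..8 gives 3797/4096.

3797/4096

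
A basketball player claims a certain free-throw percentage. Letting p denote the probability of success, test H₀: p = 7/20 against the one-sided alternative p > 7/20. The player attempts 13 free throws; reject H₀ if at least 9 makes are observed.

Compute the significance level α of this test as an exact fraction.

206011579958513/16384000000000000

Under H₀, X ~ Binomial(13, 7/20), and α = P(X ≥ 9).
Summing C(13,j)(7/20)^j(13/20)^{13−j} for j = 9,…,13 gives 206011579958513/16384000000000000.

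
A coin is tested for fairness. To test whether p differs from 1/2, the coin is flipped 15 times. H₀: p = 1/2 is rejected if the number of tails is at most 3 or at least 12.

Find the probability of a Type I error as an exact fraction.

9/256

Under H₀, K ~ Binomial(15, 1/2); α is the probability of landing in either tail, P(K ≤ 3) + P(K ≥ 12).
The two tails are symmetric, so α = 2·(1 + 15 + 105 + 455)/2^15 = 1152/32768 = 9/256.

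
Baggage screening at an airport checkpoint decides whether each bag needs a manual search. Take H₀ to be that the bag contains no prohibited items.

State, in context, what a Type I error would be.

A Type I error would mean concluding that the bag contains a prohibited item when in fact the bag contains no prohibited items.

A Type I error is rejecting H₀ when H₀ is true.
Here that means flagging the bag for a manual search when actually the bag contains no prohibited items.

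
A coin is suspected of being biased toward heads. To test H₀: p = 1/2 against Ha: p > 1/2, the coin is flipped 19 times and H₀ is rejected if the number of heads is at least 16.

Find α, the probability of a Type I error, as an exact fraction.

145/65536

Under H₀, K ~ Binomial(19, 1/2), and α = P(K ≥ 16).
That's C(19,16) + C(19,17) + C(19,18) + C(19,19) over 2^19, i.e. (969 + 171 + 19 + 1)/524288 = 1160/524288 = 145/65536.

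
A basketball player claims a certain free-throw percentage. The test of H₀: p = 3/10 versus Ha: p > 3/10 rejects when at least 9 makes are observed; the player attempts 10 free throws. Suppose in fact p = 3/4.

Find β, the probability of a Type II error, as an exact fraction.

792697/1048576

A Type II error is failing to reject when Ha holds: with p = 3/4, β = P(K ≤ 8).
Summing C(10,j)·(3/4)^j·(1/4)^{10-j} for j = 0..8 gives 792697/1048576.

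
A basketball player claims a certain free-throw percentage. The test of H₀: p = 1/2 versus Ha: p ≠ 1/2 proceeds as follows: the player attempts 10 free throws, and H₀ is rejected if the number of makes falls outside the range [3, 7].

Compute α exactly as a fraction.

Under H₀, K ~ Binomial(10, 1/2); α is the probability of landing in either tail, P(K ≤ 2) + P(K ≥ 8).
By symmetry, α = 2·P(K ≤ 2) = 2·(1 + 10 + 45)/1024 = 112/1024 = 7/64.

7/64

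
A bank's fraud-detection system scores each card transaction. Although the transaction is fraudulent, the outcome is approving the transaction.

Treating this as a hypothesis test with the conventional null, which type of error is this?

Type II error

The null hypothesis here is that the transaction is legitimate.
'Approving the transaction' corresponds to failing to reject H₀.
H₀ was not rejected but H₀ is false — a Type II error (false negative).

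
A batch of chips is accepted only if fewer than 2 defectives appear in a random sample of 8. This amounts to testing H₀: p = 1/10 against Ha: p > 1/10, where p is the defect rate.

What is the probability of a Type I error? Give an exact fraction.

18689527/100000000

Under H₀, X ~ Binomial(8, 1/10); the Type I error rate is P(X ≥ 2).
Computing the lower-tail complement: 1 − 81310473/100000000 = 18689527/100000000.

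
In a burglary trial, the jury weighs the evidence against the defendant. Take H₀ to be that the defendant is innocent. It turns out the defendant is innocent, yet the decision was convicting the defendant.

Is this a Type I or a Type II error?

Type I error

'Convicting the defendant' corresponds to rejecting H₀.
H₀ was rejected but H₀ is true — a Type I error (false positive).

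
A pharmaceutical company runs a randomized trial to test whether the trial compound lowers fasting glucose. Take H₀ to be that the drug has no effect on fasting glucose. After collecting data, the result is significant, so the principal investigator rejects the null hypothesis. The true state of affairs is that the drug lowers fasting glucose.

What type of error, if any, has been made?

No error (correct decision).

The test rejected a false H₀ — the decision matches the true state.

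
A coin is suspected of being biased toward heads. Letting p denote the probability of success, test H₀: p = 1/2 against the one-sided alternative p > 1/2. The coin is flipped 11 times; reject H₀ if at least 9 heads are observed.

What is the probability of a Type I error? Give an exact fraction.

67/2048

α = P(reject H₀ | H₀ true) = P(Y ≥ 9 | p = 1/2), with Y ~ Binomial(11, 1/2).
That's C(11,9) + C(11,10) + C(11,11) over 2^11, i.e. (55 + 11 + 1)/2048 = 67/2048.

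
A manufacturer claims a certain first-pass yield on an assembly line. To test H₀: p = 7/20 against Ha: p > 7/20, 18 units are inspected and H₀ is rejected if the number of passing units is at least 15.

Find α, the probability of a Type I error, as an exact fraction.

235664205792060577/6553600000000000000000

α = P(reject H₀ | H₀ true) = P(Y ≥ 15 | p = 7/20), with Y ~ Binomial(18, 7/20).
P(Y ≥ 15) = Σ_{j=15}^{18} C(18,j)·(7/20)^j·(13/20)^{18-j} = 235664205792060577/6553600000000000000000.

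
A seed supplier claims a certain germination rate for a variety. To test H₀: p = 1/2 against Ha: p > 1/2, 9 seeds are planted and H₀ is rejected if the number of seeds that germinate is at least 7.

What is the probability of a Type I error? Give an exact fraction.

α = P(reject H₀ | H₀ true) = P(S ≥ 7 | p = 1/2), with S ~ Binomial(9, 1/2).
That's C(9,7) + C(9,8) + C(9,9) over 2^9, i.e. (36 + 9 + 1)/512 = 46/512 = 23/256.

23/256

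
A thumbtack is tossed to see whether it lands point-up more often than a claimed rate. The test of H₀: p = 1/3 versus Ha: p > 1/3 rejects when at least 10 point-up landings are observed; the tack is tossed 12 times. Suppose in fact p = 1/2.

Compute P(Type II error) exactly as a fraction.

4017/4096

Under the alternative p = 1/2, K ~ Binomial(12, 1/2); β is the probability the test does not reject, P(K < 10).
Equivalently, β = 1 − P(K ≥ 10) = 4017/4096.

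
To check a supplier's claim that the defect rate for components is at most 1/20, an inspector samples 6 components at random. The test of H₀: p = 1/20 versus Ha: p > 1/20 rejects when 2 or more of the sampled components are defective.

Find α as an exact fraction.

83901/2560000

The significance level is the probability, assuming p = 1/20, of seeing 2 or more defectives in 6 draws.
Via the complement, α = 1 − Σ_{j=0}^{1} C(6,j)(1/20)^j(19/20)^{6-j} = 83901/2560000.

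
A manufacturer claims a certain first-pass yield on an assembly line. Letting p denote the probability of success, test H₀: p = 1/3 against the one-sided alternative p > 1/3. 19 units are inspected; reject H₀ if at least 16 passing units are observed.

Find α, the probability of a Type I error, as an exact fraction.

α = P(reject H₀ | H₀ true) = P(Y ≥ 16 | p = 1/3), with Y ~ Binomial(19, 1/3).
Summing C(19,j)(1/3)^j(2/3)^{19−j} for j = 16,…,19 gives 2825/387420489.

2825/387420489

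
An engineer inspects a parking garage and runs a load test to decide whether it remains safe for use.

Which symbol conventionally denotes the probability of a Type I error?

P(Type I error) = P(reject H₀ | H₀ true) = α, the significance level.

α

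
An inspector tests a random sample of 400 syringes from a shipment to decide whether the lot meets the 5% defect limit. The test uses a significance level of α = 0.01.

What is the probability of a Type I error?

The significance level α is, by definition, the probability of a Type I error — P(reject H₀ | H₀ true).

0.01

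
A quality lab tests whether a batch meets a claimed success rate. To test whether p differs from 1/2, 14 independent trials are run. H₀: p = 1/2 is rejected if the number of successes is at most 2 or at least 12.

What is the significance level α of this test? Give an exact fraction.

53/4096

The significance level is the null-hypothesis probability of the rejection region {≤2} ∪ {≥12}.
The two tails are symmetric, so α = 2·(1 + 14 + 91)/2^14 = 212/16384 = 53/4096.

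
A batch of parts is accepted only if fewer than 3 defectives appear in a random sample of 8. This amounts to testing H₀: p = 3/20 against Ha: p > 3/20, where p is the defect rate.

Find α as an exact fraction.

2693447019/25600000000

Under H₀, K ~ Binomial(8, 3/20); the Type I error rate is P(K ≥ 3).
α = 1 − P(K ≤ 2) = 1 − 22906552981/25600000000 = 2693447019/25600000000.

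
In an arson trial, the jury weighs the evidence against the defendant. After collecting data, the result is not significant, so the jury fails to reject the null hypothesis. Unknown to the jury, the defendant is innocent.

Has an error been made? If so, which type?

Neither — the decision is correct.

The conventional null hypothesis here is that the defendant is innocent.
The test retained a true H₀ — the decision matches the true state.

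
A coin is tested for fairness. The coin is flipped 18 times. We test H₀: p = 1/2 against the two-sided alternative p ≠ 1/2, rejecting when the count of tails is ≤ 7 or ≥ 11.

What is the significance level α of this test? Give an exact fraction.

15751/32768

The significance level is the null-hypothesis probability of the rejection region {≤7} ∪ {≥11}.
Each tail has probability (1 + 18 + 153 + 816 + 3060 + 8568 + 18564 + 31824)/262144; doubling gives α = 126008/262144 = 15751/32768.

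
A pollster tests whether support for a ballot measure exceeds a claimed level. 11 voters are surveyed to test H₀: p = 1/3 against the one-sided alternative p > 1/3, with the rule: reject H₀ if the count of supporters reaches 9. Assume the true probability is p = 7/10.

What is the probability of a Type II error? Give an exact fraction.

2749038183/4000000000

Under the alternative p = 7/10, X ~ Binomial(11, 7/10); β is the probability the test does not reject, P(X < 9).
Equivalently, β = 1 − P(X ≥ 9) = 2749038183/4000000000.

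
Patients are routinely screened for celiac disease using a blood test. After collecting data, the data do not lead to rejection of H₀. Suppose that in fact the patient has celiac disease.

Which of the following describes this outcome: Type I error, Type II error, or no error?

The conventional null hypothesis here is that the patient does not have celiac disease.
H₀ was not rejected, but H₀ is actually false.
Failing to reject a false null hypothesis is a Type II error (false negative).

Type II error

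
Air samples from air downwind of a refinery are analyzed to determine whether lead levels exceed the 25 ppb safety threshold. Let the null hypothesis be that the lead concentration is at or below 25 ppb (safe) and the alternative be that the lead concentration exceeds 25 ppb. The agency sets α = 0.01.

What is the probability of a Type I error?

0.01

The significance level α is, by definition, the probability of a Type I error — P(reject H₀ | H₀ true).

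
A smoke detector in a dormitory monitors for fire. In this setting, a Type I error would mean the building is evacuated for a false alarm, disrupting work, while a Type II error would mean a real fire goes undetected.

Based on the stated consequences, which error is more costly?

Type II error

The Type II consequence (a real fire goes undetected) is more severe than the Type I consequence (the building is evacuated for a false alarm, disrupting work).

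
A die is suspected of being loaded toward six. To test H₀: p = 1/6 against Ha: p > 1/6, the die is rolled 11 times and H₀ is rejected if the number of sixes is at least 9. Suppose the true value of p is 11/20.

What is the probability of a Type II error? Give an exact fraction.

38288445266097/40960000000000

A Type II error is failing to reject when Ha holds: with p = 11/20, β = P(X ≤ 8).
Summing C(11,j)·(11/20)^j·(9/20)^{11-j} for j = 0..8 gives 38288445266097/40960000000000.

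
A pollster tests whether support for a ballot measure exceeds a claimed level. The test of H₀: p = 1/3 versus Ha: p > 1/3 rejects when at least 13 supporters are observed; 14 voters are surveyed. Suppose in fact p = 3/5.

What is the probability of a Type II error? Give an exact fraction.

6054091612/6103515625

β = P(fail to reject H₀ | Ha true) = P(K ≤ 12 | p = 3/5), K ~ Binomial(14, 3/5).
Summing C(14,j)·(3/5)^j·(2/5)^{14-j} for j = 0..12 gives 6054091612/6103515625.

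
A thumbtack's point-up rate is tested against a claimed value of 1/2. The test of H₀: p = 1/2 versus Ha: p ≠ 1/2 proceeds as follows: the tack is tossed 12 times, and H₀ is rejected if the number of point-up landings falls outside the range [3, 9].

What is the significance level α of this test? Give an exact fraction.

The significance level is the null-hypothesis probability of the rejection region {≤2} ∪ {≥10}.
By symmetry, α = 2·P(K ≤ 2) = 2·(1 + 12 + 66)/4096 = 158/4096 = 79/2048.

79/2048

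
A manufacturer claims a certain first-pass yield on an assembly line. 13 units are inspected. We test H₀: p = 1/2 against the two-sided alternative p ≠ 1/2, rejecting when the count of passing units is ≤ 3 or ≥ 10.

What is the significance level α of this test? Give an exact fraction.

189/2048

Under H₀, Y ~ Binomial(13, 1/2); α is the probability of landing in either tail, P(Y ≤ 3) + P(Y ≥ 10).
The two tails are symmetric, so α = 2·(1 + 13 + 78 + 286)/2^13 = 756/8192 = 189/2048.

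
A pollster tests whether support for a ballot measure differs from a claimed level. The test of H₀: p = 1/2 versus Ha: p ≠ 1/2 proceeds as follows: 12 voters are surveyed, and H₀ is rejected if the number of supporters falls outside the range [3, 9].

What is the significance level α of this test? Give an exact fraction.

79/2048

α = P(S ≤ 2 or S ≥ 10 | p = 1/2), S ~ Binomial(12, 1/2).
The two tails are symmetric, so α = 2·(1 + 12 + 66)/2^12 = 158/4096 = 79/2048.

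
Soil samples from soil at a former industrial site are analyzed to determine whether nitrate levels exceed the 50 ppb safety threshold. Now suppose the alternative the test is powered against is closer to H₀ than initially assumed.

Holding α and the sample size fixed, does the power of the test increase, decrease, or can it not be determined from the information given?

It decreases.

When the true parameter is near the null value, the test has a harder time distinguishing Ha from H₀.
Since power = 1 − β and β increases, power decreases.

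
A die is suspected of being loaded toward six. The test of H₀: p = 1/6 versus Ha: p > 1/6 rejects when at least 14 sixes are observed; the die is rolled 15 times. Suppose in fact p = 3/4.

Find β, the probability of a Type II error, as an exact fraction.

493824191/536870912

Under the alternative p = 3/4, Y ~ Binomial(15, 3/4); β is the probability the test does not reject, P(Y < 14).
Summing C(15,j)·(3/4)^j·(1/4)^{15-j} for j = 0..13 gives 493824191/536870912.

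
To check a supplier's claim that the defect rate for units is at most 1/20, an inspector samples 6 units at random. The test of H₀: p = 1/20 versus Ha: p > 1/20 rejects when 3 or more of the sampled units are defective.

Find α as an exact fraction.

14271/6400000

The significance level is the probability, assuming p = 1/20, of seeing 3 or more defectives in 6 draws.
Via the complement, α = 1 − Σ_{j=0}^{2} C(6,j)(1/20)^j(19/20)^{6-j} = 14271/6400000.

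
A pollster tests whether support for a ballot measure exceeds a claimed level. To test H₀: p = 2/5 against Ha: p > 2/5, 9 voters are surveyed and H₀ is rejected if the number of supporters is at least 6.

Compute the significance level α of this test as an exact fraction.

α = P(reject H₀ | H₀ true) = P(S ≥ 6 | p = 2/5), with S ~ Binomial(9, 2/5).
P(S ≥ 6) = Σ_{j=6}^{9} C(9,j)·(2/5)^j·(3/5)^{9-j} = 194048/1953125.

194048/1953125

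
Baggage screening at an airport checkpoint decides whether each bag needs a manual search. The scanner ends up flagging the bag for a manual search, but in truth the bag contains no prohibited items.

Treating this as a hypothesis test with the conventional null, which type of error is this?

The null hypothesis here is that the bag contains no prohibited items.
'Flagging the bag for a manual search' corresponds to rejecting H₀.
H₀ was rejected but H₀ is true — a Type I error (false positive).

Type I error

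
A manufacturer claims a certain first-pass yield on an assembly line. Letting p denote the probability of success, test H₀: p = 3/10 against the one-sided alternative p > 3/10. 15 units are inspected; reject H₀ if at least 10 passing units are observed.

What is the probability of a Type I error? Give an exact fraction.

913130252109/250000000000000

α = P(reject H₀ | H₀ true) = P(K ≥ 10 | p = 3/10), with K ~ Binomial(15, 3/10).
P(K ≥ 10) = Σ_{j=10}^{15} C(15,j)·(3/10)^j·(7/10)^{15-j} = 913130252109/250000000000000.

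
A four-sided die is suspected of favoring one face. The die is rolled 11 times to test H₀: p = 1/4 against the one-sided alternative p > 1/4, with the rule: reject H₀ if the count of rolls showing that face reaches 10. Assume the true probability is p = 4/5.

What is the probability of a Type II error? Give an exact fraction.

β = P(fail to reject H₀ | Ha true) = P(K ≤ 9 | p = 4/5), K ~ Binomial(11, 4/5).
Adding the binomial probabilities P(K=0)+…+P(K=9) at p = 4/5 gives 6619897/9765625.

6619897/9765625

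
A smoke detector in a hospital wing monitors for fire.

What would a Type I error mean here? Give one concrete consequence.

A Type I error would mean concluding that there is a fire when in fact there is no fire. Consequence: the building is evacuated for a false alarm, disrupting work.

With the conventional null hypothesis that there is no fire:
A Type I error is rejecting H₀ when H₀ is true.
Here that means sounding the alarm and evacuating the building when actually there is no fire.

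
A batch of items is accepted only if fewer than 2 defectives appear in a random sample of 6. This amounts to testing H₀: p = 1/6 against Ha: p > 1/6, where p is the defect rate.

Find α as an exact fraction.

The significance level is the probability, assuming p = 1/6, of seeing 2 or more defectives in 6 draws.
α = 1 − P(S ≤ 1) = 1 − 34375/46656 = 12281/46656.

12281/46656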